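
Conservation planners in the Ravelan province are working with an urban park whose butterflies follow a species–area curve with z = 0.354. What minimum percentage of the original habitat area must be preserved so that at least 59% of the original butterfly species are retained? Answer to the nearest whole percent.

Need (A_new/A_old)^0.354 = 0.59, so A_new/A_old = 0.59^(1/0.354) = 0.59^2.825
ln(A_new/A_old) = ln 0.59 / 0.354 = -0.5276 / 0.354 = -1.4905
A_new/A_old = e^-1.4905 ≈ 0.2253

23%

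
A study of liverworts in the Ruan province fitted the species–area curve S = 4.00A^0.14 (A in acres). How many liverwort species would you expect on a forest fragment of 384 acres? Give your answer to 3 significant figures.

S = 4 × 384^0.14
ln S = ln 4 + 0.14 × ln 384 = 1.3863 + 0.14 × 5.9506 = 2.2194
S = e^2.2194 ≈ 9.202

9.20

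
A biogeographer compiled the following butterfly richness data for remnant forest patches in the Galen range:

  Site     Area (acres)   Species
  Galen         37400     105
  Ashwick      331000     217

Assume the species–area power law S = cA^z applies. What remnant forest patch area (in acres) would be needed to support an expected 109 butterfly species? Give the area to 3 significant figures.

41800 acres

z = ln(217/105) / ln(331000/37400) = 0.7259 / 2.1804 = 0.3329
c = 105 / 37400^0.3329 = 105 / 33.3 = 3.153
A = (109/3.153)^(1/0.3329) ⇒ ln A = ln(34.57)/0.3329 = 10.6417
A = e^10.6417 ≈ 41845 acres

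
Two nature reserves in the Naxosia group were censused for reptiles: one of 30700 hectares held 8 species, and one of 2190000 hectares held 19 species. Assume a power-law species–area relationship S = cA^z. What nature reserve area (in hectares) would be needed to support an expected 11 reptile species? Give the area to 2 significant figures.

150000 hectares

z = ln(19/8) / ln(2190000/30700) = 0.8650 / 4.2674 = 0.2027
c = 8 / 30700^0.2027 = 8 / 8.12 = 0.9853
A = (11/0.9853)^(1/0.2027) ⇒ ln A = ln(11.16)/0.2027 = 11.9031
A = e^11.9031 ≈ 147721 hectares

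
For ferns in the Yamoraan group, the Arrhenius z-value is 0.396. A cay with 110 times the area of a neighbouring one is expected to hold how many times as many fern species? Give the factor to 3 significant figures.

6.43

S₂/S₁ = (A₂/A₁)^z = 110^0.396
ln(S₂/S₁) = 0.396 × ln 110 = 0.396 × 4.7005 = 1.8614
S₂/S₁ = e^1.8614 ≈ 6.433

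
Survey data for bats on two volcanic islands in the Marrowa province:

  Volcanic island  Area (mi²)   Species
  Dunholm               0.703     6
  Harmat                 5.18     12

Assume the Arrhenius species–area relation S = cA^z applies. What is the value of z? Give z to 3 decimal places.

0.347

Taking logs: ln S = ln c + z ln A, so z = (ln S₂ − ln S₁)/(ln A₂ − ln A₁).
z = ln(12/6) / ln(5.18/0.703) = ln(2) / ln(7.368) = 0.6931 / 1.9972 = 0.3471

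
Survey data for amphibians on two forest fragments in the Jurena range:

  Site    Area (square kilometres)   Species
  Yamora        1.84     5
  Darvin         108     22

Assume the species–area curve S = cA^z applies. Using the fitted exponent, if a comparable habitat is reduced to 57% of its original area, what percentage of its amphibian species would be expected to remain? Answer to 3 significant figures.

z = ln(22/5) / ln(108/1.84) = 1.4816 / 4.0724 = 0.3638
S_new/S_old = (A_new/A_old)^z = 0.57^0.3638 = exp(0.3638 × -0.5621) = 0.815

81.5%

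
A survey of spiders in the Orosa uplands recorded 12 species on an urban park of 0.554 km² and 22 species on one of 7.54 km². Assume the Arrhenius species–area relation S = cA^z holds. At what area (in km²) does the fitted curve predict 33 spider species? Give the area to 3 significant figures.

z = ln(22/12) / ln(7.54/0.554) = 0.6061 / 2.6108 = 0.2322
c = 12 / 0.554^0.2322 = 12 / 0.8719 = 13.76
A = (33/13.76)^(1/0.2322) ⇒ ln A = ln(2.398)/0.2322 = 3.7667
A = e^3.7667 ≈ 43.24 km²

43.2 km²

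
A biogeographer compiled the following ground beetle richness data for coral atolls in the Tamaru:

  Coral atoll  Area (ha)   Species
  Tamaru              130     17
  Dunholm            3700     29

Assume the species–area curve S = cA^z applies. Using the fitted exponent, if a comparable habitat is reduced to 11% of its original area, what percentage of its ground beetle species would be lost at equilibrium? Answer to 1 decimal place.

z = ln(29/17) / ln(3700/130) = 0.5341 / 3.3486 = 0.1595
S_new/S_old = (A_new/A_old)^z = 0.11^0.1595 = exp(0.1595 × -2.2073) = 0.7032
Fraction lost = 1 − 0.7032 = 0.2968

29.7%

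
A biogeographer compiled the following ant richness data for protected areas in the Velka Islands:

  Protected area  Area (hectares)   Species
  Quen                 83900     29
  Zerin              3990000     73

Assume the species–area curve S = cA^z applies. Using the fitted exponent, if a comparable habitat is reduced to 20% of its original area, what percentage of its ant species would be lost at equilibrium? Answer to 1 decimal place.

z = ln(73/29) / ln(3990000/83900) = 0.9232 / 3.8619 = 0.2390
S_new/S_old = (A_new/A_old)^z = 0.2^0.2390 = exp(0.2390 × -1.6094) = 0.6806
Fraction lost = 1 − 0.6806 = 0.3194

31.9%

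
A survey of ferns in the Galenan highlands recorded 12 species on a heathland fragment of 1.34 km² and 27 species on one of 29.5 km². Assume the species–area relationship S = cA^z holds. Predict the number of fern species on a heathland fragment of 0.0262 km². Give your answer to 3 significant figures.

4.28

z = ln(27/12) / ln(29.5/1.34) = 0.8109 / 3.0917 = 0.2623
c = 12 / 1.34^0.2623 = 12 / 1.08 = 11.11
S₃ = 11.11 × 0.0262^0.2623 = 11.11 × 0.3847 ≈ 4.275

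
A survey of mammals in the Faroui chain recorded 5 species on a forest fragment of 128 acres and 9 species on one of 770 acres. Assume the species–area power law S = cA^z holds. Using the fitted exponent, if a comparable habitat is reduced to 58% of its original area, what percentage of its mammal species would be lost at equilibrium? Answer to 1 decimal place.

16.3%

z = ln(9/5) / ln(770/128) = 0.5878 / 1.7944 = 0.3276
S_new/S_old = (A_new/A_old)^z = 0.58^0.3276 = exp(0.3276 × -0.5447) = 0.8366
Fraction lost = 1 − 0.8366 = 0.1634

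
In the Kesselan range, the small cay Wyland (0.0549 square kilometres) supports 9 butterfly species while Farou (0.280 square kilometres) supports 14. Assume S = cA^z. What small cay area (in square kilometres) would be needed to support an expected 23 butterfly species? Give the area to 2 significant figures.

1.7 square kilometres

z = ln(14/9) / ln(0.28/0.0549) = 0.4418 / 1.6293 = 0.2712
c = 9 / 0.0549^0.2712 = 9 / 0.4552 = 19.77
A = (23/19.77)^(1/0.2712) ⇒ ln A = ln(1.163)/0.2712 = 0.5577
A = e^0.5577 ≈ 1.747 square kilometres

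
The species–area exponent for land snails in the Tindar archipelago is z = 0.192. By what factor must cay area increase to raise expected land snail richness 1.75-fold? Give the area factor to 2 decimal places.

18.44

(A₂/A₁)^0.192 = 1.75, so A₂/A₁ = 1.75^(1/0.192) = 1.75^5.208
ln(A₂/A₁) = ln 1.75 / 0.192 = 0.5596 / 0.192 = 2.9147
A₂/A₁ = e^2.9147 ≈ 18.44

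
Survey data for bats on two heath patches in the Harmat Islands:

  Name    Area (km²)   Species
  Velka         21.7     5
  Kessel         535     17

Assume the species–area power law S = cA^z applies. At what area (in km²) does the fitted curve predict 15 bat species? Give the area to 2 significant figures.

390 km²

z = ln(17/5) / ln(535/21.7) = 1.2238 / 3.2050 = 0.3818
c = 5 / 21.7^0.3818 = 5 / 3.238 = 1.544
A = (15/1.544)^(1/0.3818) ⇒ ln A = ln(9.715)/0.3818 = 5.9545
A = e^5.9545 ≈ 385.5 km²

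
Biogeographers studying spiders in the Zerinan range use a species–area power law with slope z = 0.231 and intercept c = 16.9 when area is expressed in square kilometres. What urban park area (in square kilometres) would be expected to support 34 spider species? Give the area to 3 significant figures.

20.6 square kilometres

34 = 16.9 × A^0.231  ⇒  A^0.231 = 34/16.9 = 2.012
ln A = ln(2.012) / 0.231 = 0.6990 / 0.231 = 3.0262
A = e^3.0262 ≈ 20.62 square kilometres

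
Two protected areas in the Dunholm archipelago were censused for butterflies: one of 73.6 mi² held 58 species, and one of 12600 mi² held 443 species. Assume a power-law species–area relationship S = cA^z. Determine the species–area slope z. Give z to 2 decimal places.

Taking logs: ln S = ln c + z ln A, so z = (ln S₂ − ln S₁)/(ln A₂ − ln A₁).
z = ln(443/58) / ln(12600/73.6) = ln(7.638) / ln(171.2) = 2.0331 / 5.1428 = 0.3953

0.40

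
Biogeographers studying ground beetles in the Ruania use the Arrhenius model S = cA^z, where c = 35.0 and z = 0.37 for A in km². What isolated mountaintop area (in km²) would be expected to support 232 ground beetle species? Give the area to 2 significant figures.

170 km²

232 = 35 × A^0.37  ⇒  A^0.37 = 232/35 = 6.629
ln A = ln(6.629) / 0.37 = 1.8914 / 0.37 = 5.1119
A = e^5.1119 ≈ 166 km²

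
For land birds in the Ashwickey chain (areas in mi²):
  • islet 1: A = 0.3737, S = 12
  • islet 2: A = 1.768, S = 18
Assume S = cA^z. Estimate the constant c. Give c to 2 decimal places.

z = ln(S₂/S₁) / ln(A₂/A₁) = ln(18/12) / ln(1.768/0.3737) = 0.4055 / 1.5542 = 0.2609
c = S₁ / A₁^z = 12 / 0.3737^0.2609 = 12 / 0.7735 = 15.51

15.51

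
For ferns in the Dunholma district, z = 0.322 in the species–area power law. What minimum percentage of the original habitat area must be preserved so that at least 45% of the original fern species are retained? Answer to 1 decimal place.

8.4%

Need (A_new/A_old)^0.322 = 0.45, so A_new/A_old = 0.45^(1/0.322) = 0.45^3.106
ln(A_new/A_old) = ln 0.45 / 0.322 = -0.7985 / 0.322 = -2.4798
A_new/A_old = e^-2.4798 ≈ 0.08376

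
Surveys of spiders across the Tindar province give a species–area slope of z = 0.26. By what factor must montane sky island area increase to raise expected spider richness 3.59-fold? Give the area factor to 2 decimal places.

(A₂/A₁)^0.26 = 3.59, so A₂/A₁ = 3.59^(1/0.26) = 3.59^3.846
ln(A₂/A₁) = ln 3.59 / 0.26 = 1.2782 / 0.26 = 4.9160
A₂/A₁ = e^4.9160 ≈ 136.5

136.45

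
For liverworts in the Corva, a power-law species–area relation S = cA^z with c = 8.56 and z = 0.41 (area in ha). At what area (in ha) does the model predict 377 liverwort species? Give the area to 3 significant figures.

377 = 8.56 × A^0.41  ⇒  A^0.41 = 377/8.56 = 44.04
ln A = ln(44.04) / 0.41 = 3.7851 / 0.41 = 9.2321
A = e^9.2321 ≈ 10220 ha

10200 ha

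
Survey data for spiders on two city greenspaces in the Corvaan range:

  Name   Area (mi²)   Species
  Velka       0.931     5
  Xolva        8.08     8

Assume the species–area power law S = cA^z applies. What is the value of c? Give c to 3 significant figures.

5.08

z = ln(S₂/S₁) / ln(A₂/A₁) = ln(8/5) / ln(8.08/0.931) = 0.4700 / 2.1609 = 0.2175
c = S₁ / A₁^z = 5 / 0.931^0.2175 = 5 / 0.9846 = 5.078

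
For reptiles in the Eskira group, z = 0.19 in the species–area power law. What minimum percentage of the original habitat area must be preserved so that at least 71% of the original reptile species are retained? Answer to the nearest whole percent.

Need (A_new/A_old)^0.19 = 0.71, so A_new/A_old = 0.71^(1/0.19) = 0.71^5.263
ln(A_new/A_old) = ln 0.71 / 0.19 = -0.3425 / 0.19 = -1.8026
A_new/A_old = e^-1.8026 ≈ 0.1649

16%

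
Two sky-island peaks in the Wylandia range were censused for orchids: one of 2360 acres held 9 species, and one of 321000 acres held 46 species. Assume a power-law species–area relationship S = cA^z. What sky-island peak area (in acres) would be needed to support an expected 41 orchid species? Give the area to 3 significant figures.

227000 acres

z = ln(46/9) / ln(321000/2360) = 1.6314 / 4.9128 = 0.3321
c = 9 / 2360^0.3321 = 9 / 13.18 = 0.6826
A = (41/0.6826)^(1/0.3321) ⇒ ln A = ln(60.06)/0.3321 = 12.3327
A = e^12.3327 ≈ 226995 acres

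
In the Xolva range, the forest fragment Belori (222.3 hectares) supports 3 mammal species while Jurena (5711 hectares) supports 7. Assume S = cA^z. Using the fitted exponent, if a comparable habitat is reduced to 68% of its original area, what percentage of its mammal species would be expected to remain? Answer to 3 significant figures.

90.4%

z = ln(7/3) / ln(5711/222.3) = 0.8473 / 3.2461 = 0.2610
S_new/S_old = (A_new/A_old)^z = 0.68^0.2610 = exp(0.2610 × -0.3857) = 0.9042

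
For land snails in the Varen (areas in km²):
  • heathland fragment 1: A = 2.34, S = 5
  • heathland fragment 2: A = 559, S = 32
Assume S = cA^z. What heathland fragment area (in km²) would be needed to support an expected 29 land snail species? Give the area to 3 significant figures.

418 km²

z = ln(32/5) / ln(559/2.34) = 1.8563 / 5.4760 = 0.3390
c = 5 / 2.34^0.3390 = 5 / 1.334 = 3.748
A = (29/3.748)^(1/0.3390) ⇒ ln A = ln(7.737)/0.3390 = 6.0358
A = e^6.0358 ≈ 418.1 km²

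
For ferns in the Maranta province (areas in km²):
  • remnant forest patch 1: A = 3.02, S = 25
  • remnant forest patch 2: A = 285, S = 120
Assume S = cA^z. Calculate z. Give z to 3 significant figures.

Taking logs: ln S = ln c + z ln A, so z = (ln S₂ − ln S₁)/(ln A₂ − ln A₁).
z = ln(120/25) / ln(285/3.02) = ln(4.8) / ln(94.37) = 1.5686 / 4.5472 = 0.3450

0.345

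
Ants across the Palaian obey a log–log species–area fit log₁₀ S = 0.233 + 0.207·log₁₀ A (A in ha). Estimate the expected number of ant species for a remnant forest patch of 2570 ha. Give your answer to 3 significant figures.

8.69

S = 1.71 × 2570^0.207
ln S = ln 1.71 + 0.207 × ln 2570 = 0.5365 + 0.207 × 7.8517 = 2.1618
S = e^2.1618 ≈ 8.687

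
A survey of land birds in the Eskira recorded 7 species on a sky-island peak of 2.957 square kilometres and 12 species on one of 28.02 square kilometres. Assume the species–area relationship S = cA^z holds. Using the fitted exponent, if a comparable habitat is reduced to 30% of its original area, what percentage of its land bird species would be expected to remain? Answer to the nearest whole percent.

z = ln(12/7) / ln(28.02/2.957) = 0.5390 / 2.2487 = 0.2397
S_new/S_old = (A_new/A_old)^z = 0.3^0.2397 = exp(0.2397 × -1.2040) = 0.7493

75%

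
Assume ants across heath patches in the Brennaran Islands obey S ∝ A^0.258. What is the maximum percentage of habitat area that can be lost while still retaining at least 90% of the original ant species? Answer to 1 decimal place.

Need (A_new/A_old)^0.258 = 0.9, so A_new/A_old = 0.9^(1/0.258) = 0.9^3.876
ln(A_new/A_old) = ln 0.9 / 0.258 = -0.1054 / 0.258 = -0.4084
A_new/A_old = e^-0.4084 ≈ 0.6647
Fraction that can be lost = 1 − 0.6647 = 0.3353

33.5%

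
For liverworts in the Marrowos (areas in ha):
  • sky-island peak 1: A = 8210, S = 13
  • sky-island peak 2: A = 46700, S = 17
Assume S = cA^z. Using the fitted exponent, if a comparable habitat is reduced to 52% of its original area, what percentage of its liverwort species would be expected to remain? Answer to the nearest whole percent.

z = ln(17/13) / ln(46700/8210) = 0.2683 / 1.7384 = 0.1543
S_new/S_old = (A_new/A_old)^z = 0.52^0.1543 = exp(0.1543 × -0.6539) = 0.904

90%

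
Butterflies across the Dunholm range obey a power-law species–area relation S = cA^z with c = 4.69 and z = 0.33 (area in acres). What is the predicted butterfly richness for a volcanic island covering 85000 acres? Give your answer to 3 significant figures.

S = 4.69 × 85000^0.33 = 4.69 × 42.34 ≈ 198.6

199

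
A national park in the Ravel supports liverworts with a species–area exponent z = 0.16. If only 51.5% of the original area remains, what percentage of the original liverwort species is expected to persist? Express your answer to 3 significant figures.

S_new/S_old = (A_new/A_old)^z = 0.515^0.16
= exp(0.16 × ln 0.515) = exp(0.16 × -0.6636) = exp(-0.1062) ≈ 0.8993

89.9%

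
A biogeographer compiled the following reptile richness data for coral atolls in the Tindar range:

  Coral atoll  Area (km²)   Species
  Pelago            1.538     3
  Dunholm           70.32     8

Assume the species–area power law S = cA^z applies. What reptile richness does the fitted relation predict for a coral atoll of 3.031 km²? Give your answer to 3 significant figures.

z = ln(8/3) / ln(70.32/1.538) = 0.9808 / 3.8226 = 0.2566
c = 3 / 1.538^0.2566 = 3 / 1.117 = 2.686
S₃ = 2.686 × 3.031^0.2566 = 2.686 × 1.329 ≈ 3.57

3.57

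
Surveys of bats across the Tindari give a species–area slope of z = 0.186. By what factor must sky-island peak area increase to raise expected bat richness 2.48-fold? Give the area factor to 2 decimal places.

132.04

(A₂/A₁)^0.186 = 2.48, so A₂/A₁ = 2.48^(1/0.186) = 2.48^5.376
ln(A₂/A₁) = ln 2.48 / 0.186 = 0.9083 / 0.186 = 4.8831
A₂/A₁ = e^4.8831 ≈ 132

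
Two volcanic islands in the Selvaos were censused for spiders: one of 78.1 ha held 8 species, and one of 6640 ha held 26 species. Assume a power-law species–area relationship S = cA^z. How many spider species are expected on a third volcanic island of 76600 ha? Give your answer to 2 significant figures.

z = ln(26/8) / ln(6640/78.1) = 1.1787 / 4.4429 = 0.2653
c = 8 / 78.1^0.2653 = 8 / 3.178 = 2.518
S₃ = 2.518 × 76600^0.2653 = 2.518 × 19.76 ≈ 49.74

50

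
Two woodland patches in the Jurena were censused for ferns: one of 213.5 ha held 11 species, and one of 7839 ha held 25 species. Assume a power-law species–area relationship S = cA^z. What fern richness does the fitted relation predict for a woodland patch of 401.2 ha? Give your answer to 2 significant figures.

13

z = ln(25/11) / ln(7839/213.5) = 0.8210 / 3.6032 = 0.2278
c = 11 / 213.5^0.2278 = 11 / 3.394 = 3.241
S₃ = 3.241 × 401.2^0.2278 = 3.241 × 3.919 ≈ 12.7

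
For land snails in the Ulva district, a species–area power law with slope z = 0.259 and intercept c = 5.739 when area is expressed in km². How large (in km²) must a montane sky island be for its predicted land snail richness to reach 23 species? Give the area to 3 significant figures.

23 = 5.739 × A^0.259  ⇒  A^0.259 = 23/5.739 = 4.008
ln A = ln(4.008) / 0.259 = 1.3882 / 0.259 = 5.3599
A = e^5.3599 ≈ 212.7 km²

213 km²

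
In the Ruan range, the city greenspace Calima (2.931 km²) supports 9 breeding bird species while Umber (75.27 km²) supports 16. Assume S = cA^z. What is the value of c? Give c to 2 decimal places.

7.44

z = ln(S₂/S₁) / ln(A₂/A₁) = ln(16/9) / ln(75.27/2.931) = 0.5754 / 3.2457 = 0.1773
c = S₁ / A₁^z = 9 / 2.931^0.1773 = 9 / 1.21 = 7.438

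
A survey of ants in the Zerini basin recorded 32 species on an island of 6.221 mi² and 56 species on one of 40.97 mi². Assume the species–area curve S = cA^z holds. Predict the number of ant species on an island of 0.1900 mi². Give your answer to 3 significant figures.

11.4

z = ln(56/32) / ln(40.97/6.221) = 0.5596 / 1.8849 = 0.2969
c = 32 / 6.221^0.2969 = 32 / 1.721 = 18.6
S₃ = 18.6 × 0.19^0.2969 = 18.6 × 0.6108 ≈ 11.36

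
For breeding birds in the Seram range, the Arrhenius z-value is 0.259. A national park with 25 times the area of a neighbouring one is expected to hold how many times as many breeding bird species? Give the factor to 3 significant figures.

S₂/S₁ = (A₂/A₁)^z = 25^0.259
ln(S₂/S₁) = 0.259 × ln 25 = 0.259 × 3.2189 = 0.8337
S₂/S₁ = e^0.8337 ≈ 2.302

2.30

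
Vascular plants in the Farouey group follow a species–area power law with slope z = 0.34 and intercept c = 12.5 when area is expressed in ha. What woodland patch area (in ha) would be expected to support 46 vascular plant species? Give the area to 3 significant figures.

46 = 12.5 × A^0.34  ⇒  A^0.34 = 46/12.5 = 3.68
ln A = ln(3.68) / 0.34 = 1.3029 / 0.34 = 3.8321
A = e^3.8321 ≈ 46.16 ha

46.2 ha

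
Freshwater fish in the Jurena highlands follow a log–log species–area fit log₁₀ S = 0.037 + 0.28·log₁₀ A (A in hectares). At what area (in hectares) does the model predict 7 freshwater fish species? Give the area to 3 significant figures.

769 hectares

7 = 1.089 × A^0.28  ⇒  A^0.28 = 7/1.089 = 6.428
ln A = ln(6.428) / 0.28 = 1.8607 / 0.28 = 6.6454
A = e^6.6454 ≈ 769.2 hectares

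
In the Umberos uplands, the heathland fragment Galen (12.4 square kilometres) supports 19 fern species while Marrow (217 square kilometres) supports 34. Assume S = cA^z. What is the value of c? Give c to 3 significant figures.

z = ln(S₂/S₁) / ln(A₂/A₁) = ln(34/19) / ln(217/12.4) = 0.5819 / 2.8622 = 0.2033
c = S₁ / A₁^z = 19 / 12.4^0.2033 = 19 / 1.668 = 11.39

11.4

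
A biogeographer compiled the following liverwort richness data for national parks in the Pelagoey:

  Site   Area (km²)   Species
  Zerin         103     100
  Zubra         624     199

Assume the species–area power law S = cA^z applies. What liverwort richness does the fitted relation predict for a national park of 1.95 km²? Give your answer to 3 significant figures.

22.0

z = ln(199/100) / ln(624/103) = 0.6881 / 1.8014 = 0.3820
c = 100 / 103^0.3820 = 100 / 5.873 = 17.03
S₃ = 17.03 × 1.95^0.3820 = 17.03 × 1.291 ≈ 21.97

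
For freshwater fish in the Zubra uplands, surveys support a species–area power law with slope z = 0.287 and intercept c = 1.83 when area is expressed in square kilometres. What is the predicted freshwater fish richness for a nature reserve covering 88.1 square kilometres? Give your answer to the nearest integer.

7 species

S = 1.83 × 88.1^0.287 = 1.83 × 3.616 ≈ 6.617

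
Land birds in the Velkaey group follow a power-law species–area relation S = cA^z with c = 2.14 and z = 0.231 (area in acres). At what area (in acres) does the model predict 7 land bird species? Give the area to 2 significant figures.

7 = 2.14 × A^0.231  ⇒  A^0.231 = 7/2.14 = 3.271
ln A = ln(3.271) / 0.231 = 1.1851 / 0.231 = 5.1303
A = e^5.1303 ≈ 169.1 acres

170 acres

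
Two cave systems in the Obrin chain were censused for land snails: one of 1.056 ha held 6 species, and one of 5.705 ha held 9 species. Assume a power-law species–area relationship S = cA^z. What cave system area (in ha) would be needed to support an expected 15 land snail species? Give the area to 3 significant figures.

47.8 ha

z = ln(9/6) / ln(5.705/1.056) = 0.4055 / 1.6869 = 0.2404
c = 6 / 1.056^0.2404 = 6 / 1.013 = 5.922
A = (15/5.922)^(1/0.2404) ⇒ ln A = ln(2.533)/0.2404 = 3.8665
A = e^3.8665 ≈ 47.78 ha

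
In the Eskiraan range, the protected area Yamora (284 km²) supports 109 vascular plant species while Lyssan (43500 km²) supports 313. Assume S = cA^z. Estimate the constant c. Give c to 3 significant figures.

z = ln(S₂/S₁) / ln(A₂/A₁) = ln(313/109) / ln(43500/284) = 1.0549 / 5.0315 = 0.2096
c = S₁ / A₁^z = 109 / 284^0.2096 = 109 / 3.268 = 33.35

33.3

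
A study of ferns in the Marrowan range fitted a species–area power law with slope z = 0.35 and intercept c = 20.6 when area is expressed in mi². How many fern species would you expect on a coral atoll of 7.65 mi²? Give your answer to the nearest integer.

S = 20.6 × 7.65^0.35
ln S = ln 20.6 + 0.35 × ln 7.65 = 3.0253 + 0.35 × 2.0347 = 3.7374
S = e^3.7374 ≈ 41.99

42 species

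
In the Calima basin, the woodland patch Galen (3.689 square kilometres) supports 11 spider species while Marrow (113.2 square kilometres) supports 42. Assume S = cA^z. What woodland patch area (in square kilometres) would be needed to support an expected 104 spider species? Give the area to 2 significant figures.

z = ln(42/11) / ln(113.2/3.689) = 1.3398 / 3.4238 = 0.3913
c = 11 / 3.689^0.3913 = 11 / 1.667 = 6.6
A = (104/6.6)^(1/0.3913) ⇒ ln A = ln(15.76)/0.3913 = 7.0463
A = e^7.0463 ≈ 1149 square kilometres

1100 square kilometres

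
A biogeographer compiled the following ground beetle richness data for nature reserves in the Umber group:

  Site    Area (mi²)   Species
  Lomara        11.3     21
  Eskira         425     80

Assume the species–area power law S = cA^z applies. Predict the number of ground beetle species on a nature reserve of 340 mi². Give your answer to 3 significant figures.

73.7

z = ln(80/21) / ln(425/11.3) = 1.3375 / 3.6273 = 0.3687
c = 21 / 11.3^0.3687 = 21 / 2.445 = 8.588
S₃ = 8.588 × 340^0.3687 = 8.588 × 8.579 ≈ 73.68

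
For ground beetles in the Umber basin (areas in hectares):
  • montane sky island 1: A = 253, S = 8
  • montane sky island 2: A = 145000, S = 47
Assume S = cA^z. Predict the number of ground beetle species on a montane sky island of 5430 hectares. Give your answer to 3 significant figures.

z = ln(47/8) / ln(145000/253) = 1.7707 / 6.3511 = 0.2788
c = 8 / 253^0.2788 = 8 / 4.677 = 1.71
S₃ = 1.71 × 5430^0.2788 = 1.71 × 11 ≈ 18.81

18.8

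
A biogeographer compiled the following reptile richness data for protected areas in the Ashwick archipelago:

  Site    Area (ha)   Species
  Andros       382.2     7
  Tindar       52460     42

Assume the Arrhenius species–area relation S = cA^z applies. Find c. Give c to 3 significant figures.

z = ln(S₂/S₁) / ln(A₂/A₁) = ln(42/7) / ln(52460/382.2) = 1.7918 / 4.9219 = 0.3640
c = S₁ / A₁^z = 7 / 382.2^0.3640 = 7 / 8.711 = 0.8036

0.804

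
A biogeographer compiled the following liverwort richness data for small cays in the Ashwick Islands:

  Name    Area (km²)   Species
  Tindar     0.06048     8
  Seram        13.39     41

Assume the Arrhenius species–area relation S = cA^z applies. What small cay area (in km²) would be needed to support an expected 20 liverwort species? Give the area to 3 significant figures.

1.25 km²

z = ln(41/8) / ln(13.39/0.06048) = 1.6341 / 5.4000 = 0.3026
c = 8 / 0.06048^0.3026 = 8 / 0.4279 = 18.7
A = (20/18.7)^(1/0.3026) ⇒ ln A = ln(1.07)/0.3026 = 0.2224
A = e^0.2224 ≈ 1.249 km²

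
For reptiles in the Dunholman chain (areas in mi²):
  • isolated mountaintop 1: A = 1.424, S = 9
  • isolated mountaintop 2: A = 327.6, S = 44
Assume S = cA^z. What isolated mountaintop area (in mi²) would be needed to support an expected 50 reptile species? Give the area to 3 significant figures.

z = ln(44/9) / ln(327.6/1.424) = 1.5870 / 5.4383 = 0.2918
c = 9 / 1.424^0.2918 = 9 / 1.109 = 8.118
A = (50/8.118)^(1/0.2918) ⇒ ln A = ln(6.159)/0.2918 = 6.2299
A = e^6.2299 ≈ 507.7 mi²

508 mi²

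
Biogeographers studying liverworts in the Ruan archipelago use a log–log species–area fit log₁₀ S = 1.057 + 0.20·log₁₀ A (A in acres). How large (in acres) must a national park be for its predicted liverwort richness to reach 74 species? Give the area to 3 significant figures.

11500 acres

74 = 11.4 × A^0.2  ⇒  A^0.2 = 74/11.4 = 6.49
ln A = ln(6.49) / 0.2 = 1.8702 / 0.2 = 9.3512
A = e^9.3512 ≈ 11512 acres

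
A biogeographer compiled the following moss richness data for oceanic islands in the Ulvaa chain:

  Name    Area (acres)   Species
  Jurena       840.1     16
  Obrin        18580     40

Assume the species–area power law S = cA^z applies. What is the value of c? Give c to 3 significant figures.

2.18

z = ln(S₂/S₁) / ln(A₂/A₁) = ln(40/16) / ln(18580/840.1) = 0.9163 / 3.0963 = 0.2959
c = S₁ / A₁^z = 16 / 840.1^0.2959 = 16 / 7.335 = 2.181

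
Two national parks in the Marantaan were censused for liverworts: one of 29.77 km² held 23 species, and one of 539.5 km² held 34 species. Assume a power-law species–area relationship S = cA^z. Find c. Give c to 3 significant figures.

14.6

z = ln(S₂/S₁) / ln(A₂/A₁) = ln(34/23) / ln(539.5/29.77) = 0.3909 / 2.8971 = 0.1349
c = S₁ / A₁^z = 23 / 29.77^0.1349 = 23 / 1.581 = 14.55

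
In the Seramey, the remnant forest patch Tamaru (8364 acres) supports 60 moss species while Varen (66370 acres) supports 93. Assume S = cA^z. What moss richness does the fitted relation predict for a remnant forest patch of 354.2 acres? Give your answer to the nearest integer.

31

z = ln(93/60) / ln(66370/8364) = 0.4383 / 2.0713 = 0.2116
c = 60 / 8364^0.2116 = 60 / 6.76 = 8.876
S₃ = 8.876 × 354.2^0.2116 = 8.876 × 3.462 ≈ 30.73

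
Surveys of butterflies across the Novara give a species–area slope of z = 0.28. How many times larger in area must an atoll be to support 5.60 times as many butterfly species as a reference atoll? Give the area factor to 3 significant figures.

(A₂/A₁)^0.28 = 5.6, so A₂/A₁ = 5.6^(1/0.28) = 5.6^3.571
ln(A₂/A₁) = ln 5.6 / 0.28 = 1.7228 / 0.28 = 6.1527
A₂/A₁ = e^6.1527 ≈ 470

470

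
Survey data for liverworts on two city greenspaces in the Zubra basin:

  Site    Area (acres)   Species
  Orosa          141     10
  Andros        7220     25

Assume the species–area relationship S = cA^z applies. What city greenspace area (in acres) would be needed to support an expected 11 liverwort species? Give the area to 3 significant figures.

212 acres

z = ln(25/10) / ln(7220/141) = 0.9163 / 3.9359 = 0.2328
c = 10 / 141^0.2328 = 10 / 3.165 = 3.16
A = (11/3.16)^(1/0.2328) ⇒ ln A = ln(3.481)/0.2328 = 5.3582
A = e^5.3582 ≈ 212.3 acres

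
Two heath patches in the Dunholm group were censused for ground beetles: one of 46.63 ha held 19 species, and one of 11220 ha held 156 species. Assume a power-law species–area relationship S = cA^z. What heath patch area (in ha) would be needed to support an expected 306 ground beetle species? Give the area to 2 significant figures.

z = ln(156/19) / ln(11220/46.63) = 2.1054 / 5.4832 = 0.3840
c = 19 / 46.63^0.3840 = 19 / 4.372 = 4.345
A = (306/4.345)^(1/0.3840) ⇒ ln A = ln(70.42)/0.3840 = 11.0801
A = e^11.0801 ≈ 64865 ha

65000 ha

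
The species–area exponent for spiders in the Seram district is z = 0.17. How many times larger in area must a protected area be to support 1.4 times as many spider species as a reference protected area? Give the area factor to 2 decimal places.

7.24

(A₂/A₁)^0.17 = 1.4, so A₂/A₁ = 1.4^(1/0.17) = 1.4^5.882
ln(A₂/A₁) = ln 1.4 / 0.17 = 0.3365 / 0.17 = 1.9792
A₂/A₁ = e^1.9792 ≈ 7.237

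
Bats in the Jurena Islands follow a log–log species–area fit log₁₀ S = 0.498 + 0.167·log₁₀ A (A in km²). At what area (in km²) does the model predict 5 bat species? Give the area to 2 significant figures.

16 km²

5 = 3.148 × A^0.167  ⇒  A^0.167 = 5/3.148 = 1.588
ln A = ln(1.588) / 0.167 = 0.4628 / 0.167 = 2.7710
A = e^2.7710 ≈ 15.97 km²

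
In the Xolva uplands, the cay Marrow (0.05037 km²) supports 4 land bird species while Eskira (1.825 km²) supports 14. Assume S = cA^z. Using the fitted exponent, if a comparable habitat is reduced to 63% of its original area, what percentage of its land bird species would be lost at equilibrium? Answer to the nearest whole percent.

z = ln(14/4) / ln(1.825/0.05037) = 1.2528 / 3.5899 = 0.3490
S_new/S_old = (A_new/A_old)^z = 0.63^0.3490 = exp(0.3490 × -0.4620) = 0.8511
Fraction lost = 1 − 0.8511 = 0.1489

15%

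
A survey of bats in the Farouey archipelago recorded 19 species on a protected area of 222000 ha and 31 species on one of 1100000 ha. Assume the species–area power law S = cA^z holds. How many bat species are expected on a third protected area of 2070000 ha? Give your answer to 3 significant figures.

z = ln(31/19) / ln(1100000/222000) = 0.4895 / 1.6004 = 0.3059
c = 19 / 222000^0.3059 = 19 / 43.19 = 0.4399
S₃ = 0.4399 × 2070000^0.3059 = 0.4399 × 85.51 ≈ 37.61

37.6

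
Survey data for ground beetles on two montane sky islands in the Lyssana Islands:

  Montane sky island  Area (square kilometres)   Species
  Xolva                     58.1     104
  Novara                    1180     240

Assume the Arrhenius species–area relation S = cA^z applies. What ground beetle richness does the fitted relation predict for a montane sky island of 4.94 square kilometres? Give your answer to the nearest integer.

52

z = ln(240/104) / ln(1180/58.1) = 0.8362 / 3.0111 = 0.2777
c = 104 / 58.1^0.2777 = 104 / 3.09 = 33.66
S₃ = 33.66 × 4.94^0.2777 = 33.66 × 1.558 ≈ 52.45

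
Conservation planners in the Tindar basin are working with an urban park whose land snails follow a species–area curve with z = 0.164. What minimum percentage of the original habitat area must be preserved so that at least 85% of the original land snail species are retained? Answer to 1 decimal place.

37.1%

Need (A_new/A_old)^0.164 = 0.85, so A_new/A_old = 0.85^(1/0.164) = 0.85^6.098
ln(A_new/A_old) = ln 0.85 / 0.164 = -0.1625 / 0.164 = -0.9910
A_new/A_old = e^-0.9910 ≈ 0.3712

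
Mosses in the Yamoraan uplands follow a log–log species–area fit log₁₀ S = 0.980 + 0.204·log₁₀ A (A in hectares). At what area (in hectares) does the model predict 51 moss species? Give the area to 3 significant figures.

3690 hectares

51 = 9.55 × A^0.204  ⇒  A^0.204 = 51/9.55 = 5.34
ln A = ln(5.34) / 0.204 = 1.6753 / 0.204 = 8.2122
A = e^8.2122 ≈ 3686 hectares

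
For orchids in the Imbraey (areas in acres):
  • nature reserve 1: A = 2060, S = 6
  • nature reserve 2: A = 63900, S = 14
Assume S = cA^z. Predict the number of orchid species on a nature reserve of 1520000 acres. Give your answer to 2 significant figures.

z = ln(14/6) / ln(63900/2060) = 0.8473 / 3.4346 = 0.2467
c = 6 / 2060^0.2467 = 6 / 6.569 = 0.9134
S₃ = 0.9134 × 1520000^0.2467 = 0.9134 × 33.5 ≈ 30.6

31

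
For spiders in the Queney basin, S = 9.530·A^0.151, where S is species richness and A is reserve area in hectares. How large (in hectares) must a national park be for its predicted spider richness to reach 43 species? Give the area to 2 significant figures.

22000 hectares

43 = 9.53 × A^0.151  ⇒  A^0.151 = 43/9.53 = 4.512
ln A = ln(4.512) / 0.151 = 1.5068 / 0.151 = 9.9785
A = e^9.9785 ≈ 21558 hectares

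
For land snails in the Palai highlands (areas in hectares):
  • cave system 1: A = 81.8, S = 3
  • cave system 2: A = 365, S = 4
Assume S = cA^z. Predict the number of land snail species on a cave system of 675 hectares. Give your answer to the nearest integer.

5

z = ln(4/3) / ln(365/81.8) = 0.2877 / 1.4956 = 0.1923
c = 3 / 81.8^0.1923 = 3 / 2.333 = 1.286
S₃ = 1.286 × 675^0.1923 = 1.286 × 3.501 ≈ 4.502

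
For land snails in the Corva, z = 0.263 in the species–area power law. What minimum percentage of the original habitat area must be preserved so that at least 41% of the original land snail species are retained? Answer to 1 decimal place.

Need (A_new/A_old)^0.263 = 0.41, so A_new/A_old = 0.41^(1/0.263) = 0.41^3.802
ln(A_new/A_old) = ln 0.41 / 0.263 = -0.8916 / 0.263 = -3.3901
A_new/A_old = e^-3.3901 ≈ 0.03371

3.4%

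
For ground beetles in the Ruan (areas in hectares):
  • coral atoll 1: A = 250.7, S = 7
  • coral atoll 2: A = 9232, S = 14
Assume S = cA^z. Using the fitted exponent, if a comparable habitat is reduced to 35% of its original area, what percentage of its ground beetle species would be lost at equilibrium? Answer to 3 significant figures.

18.3%

z = ln(14/7) / ln(9232/250.7) = 0.6931 / 3.6062 = 0.1922
S_new/S_old = (A_new/A_old)^z = 0.35^0.1922 = exp(0.1922 × -1.0498) = 0.8173
Fraction lost = 1 − 0.8173 = 0.1827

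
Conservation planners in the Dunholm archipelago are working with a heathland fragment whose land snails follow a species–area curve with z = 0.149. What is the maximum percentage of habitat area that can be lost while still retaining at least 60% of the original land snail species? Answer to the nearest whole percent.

97%

Need (A_new/A_old)^0.149 = 0.6, so A_new/A_old = 0.6^(1/0.149) = 0.6^6.711
ln(A_new/A_old) = ln 0.6 / 0.149 = -0.5108 / 0.149 = -3.4284
A_new/A_old = e^-3.4284 ≈ 0.03244
Fraction that can be lost = 1 − 0.03244 = 0.9676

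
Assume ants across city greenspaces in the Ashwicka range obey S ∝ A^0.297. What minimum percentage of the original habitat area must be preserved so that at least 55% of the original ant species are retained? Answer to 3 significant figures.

Need (A_new/A_old)^0.297 = 0.55, so A_new/A_old = 0.55^(1/0.297) = 0.55^3.367
ln(A_new/A_old) = ln 0.55 / 0.297 = -0.5978 / 0.297 = -2.0129
A_new/A_old = e^-2.0129 ≈ 0.1336

13.4%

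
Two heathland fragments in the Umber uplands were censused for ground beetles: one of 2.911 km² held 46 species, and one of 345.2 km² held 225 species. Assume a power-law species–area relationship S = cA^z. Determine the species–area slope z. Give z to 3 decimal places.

0.332

Taking logs: ln S = ln c + z ln A, so z = (ln S₂ − ln S₁)/(ln A₂ − ln A₁).
z = ln(225/46) / ln(345.2/2.911) = ln(4.891) / ln(118.6) = 1.5875 / 4.7756 = 0.3324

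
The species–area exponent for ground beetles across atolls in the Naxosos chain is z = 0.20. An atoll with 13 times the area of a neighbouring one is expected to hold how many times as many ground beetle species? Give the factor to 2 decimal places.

S₂/S₁ = (A₂/A₁)^z = 13^0.2
ln(S₂/S₁) = 0.2 × ln 13 = 0.2 × 2.5649 = 0.5130
S₂/S₁ = e^0.5130 ≈ 1.67

1.67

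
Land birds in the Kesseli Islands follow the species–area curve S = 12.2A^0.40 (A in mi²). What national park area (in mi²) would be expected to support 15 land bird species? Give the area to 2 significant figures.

1.7 mi²

15 = 12.2 × A^0.4  ⇒  A^0.4 = 15/12.2 = 1.23
ln A = ln(1.23) / 0.4 = 0.2066 / 0.4 = 0.5165
A = e^0.5165 ≈ 1.676 mi²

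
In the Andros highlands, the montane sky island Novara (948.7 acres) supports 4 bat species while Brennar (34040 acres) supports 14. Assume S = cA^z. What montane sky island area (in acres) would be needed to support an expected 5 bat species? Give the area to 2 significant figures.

z = ln(14/4) / ln(34040/948.7) = 1.2528 / 3.5802 = 0.3499
c = 4 / 948.7^0.3499 = 4 / 11.01 = 0.3633
A = (5/0.3633)^(1/0.3499) ⇒ ln A = ln(13.76)/0.3499 = 7.4928
A = e^7.4928 ≈ 1795 acres

1800 acres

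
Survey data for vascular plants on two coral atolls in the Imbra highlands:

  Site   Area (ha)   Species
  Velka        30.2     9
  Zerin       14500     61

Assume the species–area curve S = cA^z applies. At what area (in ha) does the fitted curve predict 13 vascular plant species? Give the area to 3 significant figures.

98.9 ha

z = ln(61/9) / ln(14500/30.2) = 1.9136 / 6.1741 = 0.3099
c = 9 / 30.2^0.3099 = 9 / 2.876 = 3.13
A = (13/3.13)^(1/0.3099) ⇒ ln A = ln(4.154)/0.3099 = 4.5942
A = e^4.5942 ≈ 98.91 ha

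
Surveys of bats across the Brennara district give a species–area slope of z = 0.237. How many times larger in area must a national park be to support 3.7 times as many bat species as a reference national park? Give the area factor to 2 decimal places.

(A₂/A₁)^0.237 = 3.7, so A₂/A₁ = 3.7^(1/0.237) = 3.7^4.219
ln(A₂/A₁) = ln 3.7 / 0.237 = 1.3083 / 0.237 = 5.5204
A₂/A₁ = e^5.5204 ≈ 249.7

249.73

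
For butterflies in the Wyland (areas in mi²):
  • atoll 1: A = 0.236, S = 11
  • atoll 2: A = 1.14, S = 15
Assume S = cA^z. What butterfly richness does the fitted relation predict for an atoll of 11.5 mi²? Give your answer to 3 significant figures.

z = ln(15/11) / ln(1.14/0.236) = 0.3102 / 1.5750 = 0.1969
c = 11 / 0.236^0.1969 = 11 / 0.7525 = 14.62
S₃ = 14.62 × 11.5^0.1969 = 14.62 × 1.618 ≈ 23.65

23.6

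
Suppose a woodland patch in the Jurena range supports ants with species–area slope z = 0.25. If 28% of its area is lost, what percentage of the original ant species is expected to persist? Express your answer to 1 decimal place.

S_new/S_old = (A_new/A_old)^z = 0.72^0.25
= exp(0.25 × ln 0.72) = exp(0.25 × -0.3285) = exp(-0.0821) ≈ 0.9212

92.1%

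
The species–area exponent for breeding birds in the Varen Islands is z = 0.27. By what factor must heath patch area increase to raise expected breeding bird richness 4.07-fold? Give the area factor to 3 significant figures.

181

(A₂/A₁)^0.27 = 4.07, so A₂/A₁ = 4.07^(1/0.27) = 4.07^3.704
ln(A₂/A₁) = ln 4.07 / 0.27 = 1.4036 / 0.27 = 5.1987
A₂/A₁ = e^5.1987 ≈ 181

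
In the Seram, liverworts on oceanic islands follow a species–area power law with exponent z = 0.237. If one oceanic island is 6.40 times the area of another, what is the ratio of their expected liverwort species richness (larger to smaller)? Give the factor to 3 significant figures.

1.55

S₂/S₁ = (A₂/A₁)^z = 6.4^0.237
ln(S₂/S₁) = 0.237 × ln 6.4 = 0.237 × 1.8563 = 0.4399
S₂/S₁ = e^0.4399 ≈ 1.553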